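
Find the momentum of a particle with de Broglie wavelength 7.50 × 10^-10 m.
8.83 × 10^-25 kg·m/s

From the de Broglie relation λ = h/p, we solve for p:

p = h/λ
p = (6.626 × 10^-34 J·s) / (7.50 × 10^-10 m)
p = 8.83 × 10^-25 kg·m/s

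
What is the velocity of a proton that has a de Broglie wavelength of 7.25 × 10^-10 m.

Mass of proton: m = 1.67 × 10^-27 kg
5.47 × 10^2 m/s

From the de Broglie relation λ = h/(mv), we solve for v:

v = h/(mλ)
v = (6.626 × 10^-34 J·s) / (1.67 × 10^-27 kg × 7.25 × 10^-10 m)
v = 5.47 × 10^2 m/s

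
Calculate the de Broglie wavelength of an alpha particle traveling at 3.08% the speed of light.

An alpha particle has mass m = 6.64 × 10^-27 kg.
1.08 × 10^-14 m

Using the de Broglie relation λ = h/(mv):

v = 3.08% × c = 9.234 × 10^6 m/s

λ = h/(mv)
λ = (6.626 × 10^-34 J·s) / (6.64 × 10^-27 kg × 9.234 × 10^6 m/s)
λ = 1.08 × 10^-14 m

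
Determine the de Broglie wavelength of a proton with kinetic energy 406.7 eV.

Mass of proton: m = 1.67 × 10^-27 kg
1.42 × 10^-12 m

Using λ = h/√(2mKE):

First convert KE to Joules: KE = 406.7 eV = 6.516 × 10^-17 J

λ = h/√(2mKE)
λ = (6.626 × 10^-34 J·s) / √(2 × 1.67 × 10^-27 kg × 6.516 × 10^-17 J)
λ = 1.42 × 10^-12 m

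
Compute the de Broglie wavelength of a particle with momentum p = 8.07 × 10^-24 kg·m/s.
8.21 × 10^-11 m

Using the de Broglie relation λ = h/p:

λ = h/p
λ = (6.626 × 10^-34 J·s) / (8.07 × 10^-24 kg·m/s)
λ = 8.21 × 10^-11 m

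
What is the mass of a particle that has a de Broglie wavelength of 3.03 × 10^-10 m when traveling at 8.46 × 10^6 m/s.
2.58 × 10^-31 kg

From the de Broglie relation λ = h/(mv), we solve for m:

m = h/(λv)
m = (6.626 × 10^-34 J·s) / (3.03 × 10^-10 m × 8.46 × 10^6 m/s)
m = 2.58 × 10^-31 kg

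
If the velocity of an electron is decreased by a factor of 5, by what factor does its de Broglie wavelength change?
The wavelength increases by a factor of 5.

From λ = h/(mv), the wavelength is inversely proportional to velocity:

λ ∝ 1/v

If v → v/5, then λ → 5λ

When velocity is decreased by a factor of 5, the wavelength increases by a factor of 5.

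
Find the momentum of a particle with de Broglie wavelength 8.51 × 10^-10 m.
7.79 × 10^-25 kg·m/s

From the de Broglie relation λ = h/p, we solve for p:

p = h/λ
p = (6.626 × 10^-34 J·s) / (8.51 × 10^-10 m)
p = 7.79 × 10^-25 kg·m/s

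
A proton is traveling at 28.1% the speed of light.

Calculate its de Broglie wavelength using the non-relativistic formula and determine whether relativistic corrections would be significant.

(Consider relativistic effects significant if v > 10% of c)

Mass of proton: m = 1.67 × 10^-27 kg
Yes, relativistic corrections are needed.

Using the non-relativistic de Broglie formula λ = h/(mv):

v = 28.1% × c = 8.424 × 10^7 m/s

λ = h/(mv)
λ = (6.626 × 10^-34 J·s) / (1.67 × 10^-27 kg × 8.424 × 10^7 m/s)
λ = 4.71 × 10^-15 m

Since v = 28.1% of c > 10% of c, relativistic corrections ARE significant and the actual wavelength would differ from this non-relativistic estimate.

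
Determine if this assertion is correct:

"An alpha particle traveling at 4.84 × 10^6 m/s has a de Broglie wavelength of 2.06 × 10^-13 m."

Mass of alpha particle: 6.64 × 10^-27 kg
False

The claim is incorrect.

Using λ = h/(mv):
λ = (6.626 × 10^-34 J·s) / (6.64 × 10^-27 kg × 4.84 × 10^6 m/s)
λ = 2.06 × 10^-14 m

The actual wavelength differs from the claimed 2.06 × 10^-13 m.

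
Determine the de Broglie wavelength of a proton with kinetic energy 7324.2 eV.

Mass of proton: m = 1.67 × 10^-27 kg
3.35 × 10^-13 m

Using λ = h/√(2mKE):

First convert KE to Joules: KE = 7324.2 eV = 1.173 × 10^-15 J

λ = h/√(2mKE)
λ = (6.626 × 10^-34 J·s) / √(2 × 1.67 × 10^-27 kg × 1.173 × 10^-15 J)
λ = 3.35 × 10^-13 m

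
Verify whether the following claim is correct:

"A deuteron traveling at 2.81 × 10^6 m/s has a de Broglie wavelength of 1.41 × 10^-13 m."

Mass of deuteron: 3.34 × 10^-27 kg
False

The claim is incorrect.

Using λ = h/(mv):
λ = (6.626 × 10^-34 J·s) / (3.34 × 10^-27 kg × 2.81 × 10^6 m/s)
λ = 7.06 × 10^-14 m

The actual wavelength differs from the claimed 1.41 × 10^-13 m.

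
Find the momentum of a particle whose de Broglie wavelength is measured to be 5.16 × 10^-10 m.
1.28 × 10^-24 kg·m/s

From the de Broglie relation λ = h/p, we solve for p:

p = h/λ
p = (6.626 × 10^-34 J·s) / (5.16 × 10^-10 m)
p = 1.28 × 10^-24 kg·m/s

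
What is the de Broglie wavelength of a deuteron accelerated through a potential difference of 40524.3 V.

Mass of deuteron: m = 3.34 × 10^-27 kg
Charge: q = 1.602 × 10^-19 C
1.01 × 10^-13 m

When a particle is accelerated through voltage V, it gains kinetic energy KE = qV.

The de Broglie wavelength is then λ = h/√(2mqV):

λ = h/√(2mqV)
λ = (6.626 × 10^-34 J·s) / √(2 × 3.34 × 10^-27 kg × 1.602 × 10^-19 C × 40524.3 V)
λ = 1.01 × 10^-13 m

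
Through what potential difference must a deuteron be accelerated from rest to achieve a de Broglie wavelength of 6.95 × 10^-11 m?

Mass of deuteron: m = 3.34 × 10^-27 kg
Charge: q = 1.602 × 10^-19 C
8.49 × 10^-2 V

From λ = h/√(2mqV), we solve for V:

λ² = h²/(2mqV)
V = h²/(2mqλ²)
V = (6.626 × 10^-34 J·s)² / (2 × 3.34 × 10^-27 kg × 1.602 × 10^-19 C × (6.95 × 10^-11 m)²)
V = 8.49 × 10^-2 V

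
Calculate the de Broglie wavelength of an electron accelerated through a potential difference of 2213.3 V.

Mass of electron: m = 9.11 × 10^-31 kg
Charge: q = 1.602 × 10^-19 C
2.61 × 10^-11 m

When a particle is accelerated through voltage V, it gains kinetic energy KE = qV.

The de Broglie wavelength is then λ = h/√(2mqV):

λ = h/√(2mqV)
λ = (6.626 × 10^-34 J·s) / √(2 × 9.11 × 10^-31 kg × 1.602 × 10^-19 C × 2213.3 V)
λ = 2.61 × 10^-11 m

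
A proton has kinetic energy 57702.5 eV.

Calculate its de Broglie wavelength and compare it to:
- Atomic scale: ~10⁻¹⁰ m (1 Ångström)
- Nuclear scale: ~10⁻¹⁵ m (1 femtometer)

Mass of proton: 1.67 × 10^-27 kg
λ = 1.19 × 10^-13 m, which is between nuclear and atomic scales.

Using λ = h/√(2mKE):

KE = 57702.5 eV = 9.245 × 10^-15 J

λ = h/√(2mKE)
λ = (6.626 × 10^-34 J·s) / √(2 × 1.67 × 10^-27 kg × 9.245 × 10^-15 J)
λ = 1.19 × 10^-13 m

Comparison:
- Atomic scale (10⁻¹⁰ m): λ is 0.0012× this size
- Nuclear scale (10⁻¹⁵ m): λ is 1.2e+02× this size

The wavelength is between nuclear and atomic scales.

This wavelength is appropriate for probing atomic structure but too large for nuclear physics experiments.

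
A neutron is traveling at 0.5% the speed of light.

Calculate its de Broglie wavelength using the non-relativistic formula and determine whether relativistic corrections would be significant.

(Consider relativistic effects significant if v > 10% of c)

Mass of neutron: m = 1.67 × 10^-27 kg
No, relativistic corrections are not needed.

Using the non-relativistic de Broglie formula λ = h/(mv):

v = 0.5% × c = 1.499 × 10^6 m/s

λ = h/(mv)
λ = (6.626 × 10^-34 J·s) / (1.67 × 10^-27 kg × 1.499 × 10^6 m/s)
λ = 2.65 × 10^-13 m

Since v = 0.5% of c < 10% of c, relativistic corrections are NOT significant and this non-relativistic result is a good approximation.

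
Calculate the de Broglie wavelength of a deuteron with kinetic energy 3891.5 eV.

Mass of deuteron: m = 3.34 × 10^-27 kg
3.25 × 10^-13 m

Using λ = h/√(2mKE):

First convert KE to Joules: KE = 3891.5 eV = 6.235 × 10^-16 J

λ = h/√(2mKE)
λ = (6.626 × 10^-34 J·s) / √(2 × 3.34 × 10^-27 kg × 6.235 × 10^-16 J)
λ = 3.25 × 10^-13 m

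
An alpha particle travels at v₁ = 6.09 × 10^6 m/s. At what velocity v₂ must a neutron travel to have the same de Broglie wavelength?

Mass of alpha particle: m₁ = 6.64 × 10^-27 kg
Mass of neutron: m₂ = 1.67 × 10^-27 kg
v₂ = 2.42 × 10^7 m/s

For equal de Broglie wavelengths: λ₁ = λ₂

h/(m₁v₁) = h/(m₂v₂)
m₁v₁ = m₂v₂
v₂ = v₁ · (m₁/m₂)

v₂ = 6.09 × 10^6 m/s × (6.64 × 10^-27 kg / 1.67 × 10^-27 kg)
v₂ = 2.42 × 10^7 m/s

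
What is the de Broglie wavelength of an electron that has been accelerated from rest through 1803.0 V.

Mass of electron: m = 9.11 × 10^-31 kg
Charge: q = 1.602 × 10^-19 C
2.89 × 10^-11 m

When a particle is accelerated through voltage V, it gains kinetic energy KE = qV.

The de Broglie wavelength is then λ = h/√(2mqV):

λ = h/√(2mqV)
λ = (6.626 × 10^-34 J·s) / √(2 × 9.11 × 10^-31 kg × 1.602 × 10^-19 C × 1803.0 V)
λ = 2.89 × 10^-11 m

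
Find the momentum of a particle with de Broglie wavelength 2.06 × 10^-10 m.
3.22 × 10^-24 kg·m/s

From the de Broglie relation λ = h/p, we solve for p:

p = h/λ
p = (6.626 × 10^-34 J·s) / (2.06 × 10^-10 m)
p = 3.22 × 10^-24 kg·m/s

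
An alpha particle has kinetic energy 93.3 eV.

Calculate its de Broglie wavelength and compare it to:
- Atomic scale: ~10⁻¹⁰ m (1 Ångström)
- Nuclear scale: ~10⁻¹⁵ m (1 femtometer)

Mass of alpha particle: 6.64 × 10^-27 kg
λ = 1.49 × 10^-12 m, which is between nuclear and atomic scales.

Using λ = h/√(2mKE):

KE = 93.3 eV = 1.495 × 10^-17 J

λ = h/√(2mKE)
λ = (6.626 × 10^-34 J·s) / √(2 × 6.64 × 10^-27 kg × 1.495 × 10^-17 J)
λ = 1.49 × 10^-12 m

Comparison:
- Atomic scale (10⁻¹⁰ m): λ is 0.015× this size
- Nuclear scale (10⁻¹⁵ m): λ is 1.5e+03× this size

The wavelength is between nuclear and atomic scales.

This wavelength is appropriate for probing atomic structure but too large for nuclear physics experiments.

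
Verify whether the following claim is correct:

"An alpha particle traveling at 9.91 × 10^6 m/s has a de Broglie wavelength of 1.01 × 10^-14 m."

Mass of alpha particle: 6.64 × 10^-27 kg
True

The claim is correct.

Using λ = h/(mv):
λ = (6.626 × 10^-34 J·s) / (6.64 × 10^-27 kg × 9.91 × 10^6 m/s)
λ = 1.01 × 10^-14 m

This matches the claimed value.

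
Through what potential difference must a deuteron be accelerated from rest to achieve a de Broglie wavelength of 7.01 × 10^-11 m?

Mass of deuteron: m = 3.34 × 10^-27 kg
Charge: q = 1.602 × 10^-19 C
8.35 × 10^-2 V

From λ = h/√(2mqV), we solve for V:

λ² = h²/(2mqV)
V = h²/(2mqλ²)
V = (6.626 × 10^-34 J·s)² / (2 × 3.34 × 10^-27 kg × 1.602 × 10^-19 C × (7.01 × 10^-11 m)²)
V = 8.35 × 10^-2 V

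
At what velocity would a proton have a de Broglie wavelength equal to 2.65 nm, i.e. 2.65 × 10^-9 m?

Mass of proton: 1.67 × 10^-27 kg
1.50 × 10^2 m/s

From λ = h/(mv), solve for v:

v = h/(mλ)
v = (6.626 × 10^-34 J·s) / (1.67 × 10^-27 kg × 2.65 × 10^-9 m)
v = 1.50 × 10^2 m/s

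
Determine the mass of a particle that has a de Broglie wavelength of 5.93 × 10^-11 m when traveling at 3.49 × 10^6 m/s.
3.20 × 10^-30 kg

From the de Broglie relation λ = h/(mv), we solve for m:

m = h/(λv)
m = (6.626 × 10^-34 J·s) / (5.93 × 10^-11 m × 3.49 × 10^6 m/s)
m = 3.20 × 10^-30 kg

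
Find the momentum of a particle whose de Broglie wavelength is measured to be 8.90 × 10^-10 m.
7.44 × 10^-25 kg·m/s

From the de Broglie relation λ = h/p, we solve for p:

p = h/λ
p = (6.626 × 10^-34 J·s) / (8.90 × 10^-10 m)
p = 7.44 × 10^-25 kg·m/s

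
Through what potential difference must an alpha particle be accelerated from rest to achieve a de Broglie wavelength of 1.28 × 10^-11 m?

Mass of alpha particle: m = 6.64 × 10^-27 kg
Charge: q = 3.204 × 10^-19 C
6.30 × 10^-1 V

From λ = h/√(2mqV), we solve for V:

λ² = h²/(2mqV)
V = h²/(2mqλ²)
V = (6.626 × 10^-34 J·s)² / (2 × 6.64 × 10^-27 kg × 3.204 × 10^-19 C × (1.28 × 10^-11 m)²)
V = 6.30 × 10^-1 V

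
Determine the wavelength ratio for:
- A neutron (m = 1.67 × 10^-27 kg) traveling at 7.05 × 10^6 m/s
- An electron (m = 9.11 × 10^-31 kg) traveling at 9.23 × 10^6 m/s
λ₁/λ₂ = 7.14 × 10^-4

Using λ = h/(mv):

λ₁ = h/(m₁v₁) = 5.63 × 10^-14 m
λ₂ = h/(m₂v₂) = 7.88 × 10^-11 m

Ratio λ₁/λ₂ = (m₂v₂)/(m₁v₁)
         = (9.11 × 10^-31 kg × 9.23 × 10^6 m/s) / (1.67 × 10^-27 kg × 7.05 × 10^6 m/s)
         = 7.14 × 10^-4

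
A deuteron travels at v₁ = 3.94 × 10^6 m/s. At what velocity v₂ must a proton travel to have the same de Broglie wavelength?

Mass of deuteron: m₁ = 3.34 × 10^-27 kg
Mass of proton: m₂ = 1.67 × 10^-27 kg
v₂ = 7.88 × 10^6 m/s

For equal de Broglie wavelengths: λ₁ = λ₂

h/(m₁v₁) = h/(m₂v₂)
m₁v₁ = m₂v₂
v₂ = v₁ · (m₁/m₂)

v₂ = 3.94 × 10^6 m/s × (3.34 × 10^-27 kg / 1.67 × 10^-27 kg)
v₂ = 7.88 × 10^6 m/s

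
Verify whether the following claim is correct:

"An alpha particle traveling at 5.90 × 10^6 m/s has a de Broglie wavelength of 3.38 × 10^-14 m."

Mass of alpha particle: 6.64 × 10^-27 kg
False

The claim is incorrect.

Using λ = h/(mv):
λ = (6.626 × 10^-34 J·s) / (6.64 × 10^-27 kg × 5.90 × 10^6 m/s)
λ = 1.69 × 10^-14 m

The actual wavelength differs from the claimed 3.38 × 10^-14 m.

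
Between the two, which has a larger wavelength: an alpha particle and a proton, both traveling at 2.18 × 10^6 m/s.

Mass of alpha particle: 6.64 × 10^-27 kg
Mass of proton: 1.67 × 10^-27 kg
The proton has the longer wavelength.

Using λ = h/(mv), since both particles have the same velocity, the wavelength depends only on mass.

For alpha particle: λ₁ = h/(m₁v) = 4.58 × 10^-14 m
For proton: λ₂ = h/(m₂v) = 1.82 × 10^-13 m

Since λ ∝ 1/m at constant velocity, the lighter particle has the longer wavelength.

The proton has the longer de Broglie wavelength.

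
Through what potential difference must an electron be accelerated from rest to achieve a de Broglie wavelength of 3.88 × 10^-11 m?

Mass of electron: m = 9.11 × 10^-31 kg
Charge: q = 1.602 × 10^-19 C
999 V

From λ = h/√(2mqV), we solve for V:

λ² = h²/(2mqV)
V = h²/(2mqλ²)
V = (6.626 × 10^-34 J·s)² / (2 × 9.11 × 10^-31 kg × 1.602 × 10^-19 C × (3.88 × 10^-11 m)²)
V = 999 V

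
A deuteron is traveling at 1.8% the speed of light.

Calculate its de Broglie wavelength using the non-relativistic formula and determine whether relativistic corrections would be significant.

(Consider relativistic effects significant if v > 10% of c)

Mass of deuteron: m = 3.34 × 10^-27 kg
No, relativistic corrections are not needed.

Using the non-relativistic de Broglie formula λ = h/(mv):

v = 1.8% × c = 5.396 × 10^6 m/s

λ = h/(mv)
λ = (6.626 × 10^-34 J·s) / (3.34 × 10^-27 kg × 5.396 × 10^6 m/s)
λ = 3.68 × 10^-14 m

Since v = 1.8% of c < 10% of c, relativistic corrections are NOT significant and this non-relativistic result is a good approximation.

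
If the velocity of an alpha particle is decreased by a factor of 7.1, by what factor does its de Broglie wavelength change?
The wavelength increases by a factor of 7.1.

From λ = h/(mv), the wavelength is inversely proportional to velocity:

λ ∝ 1/v

If v → v/7.1, then λ → 7.1λ

When velocity is decreased by a factor of 7.1, the wavelength increases by a factor of 7.1.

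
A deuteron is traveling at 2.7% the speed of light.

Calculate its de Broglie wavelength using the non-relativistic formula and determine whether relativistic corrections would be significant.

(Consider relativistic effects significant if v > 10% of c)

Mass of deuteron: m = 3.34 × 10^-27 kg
No, relativistic corrections are not needed.

Using the non-relativistic de Broglie formula λ = h/(mv):

v = 2.7% × c = 8.094 × 10^6 m/s

λ = h/(mv)
λ = (6.626 × 10^-34 J·s) / (3.34 × 10^-27 kg × 8.094 × 10^6 m/s)
λ = 2.45 × 10^-14 m

Since v = 2.7% of c < 10% of c, relativistic corrections are NOT significant and this non-relativistic result is a good approximation.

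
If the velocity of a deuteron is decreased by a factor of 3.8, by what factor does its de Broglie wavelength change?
The wavelength increases by a factor of 3.8.

From λ = h/(mv), the wavelength is inversely proportional to velocity:

λ ∝ 1/v

If v → v/3.8, then λ → 3.8λ

When velocity is decreased by a factor of 3.8, the wavelength increases by a factor of 3.8.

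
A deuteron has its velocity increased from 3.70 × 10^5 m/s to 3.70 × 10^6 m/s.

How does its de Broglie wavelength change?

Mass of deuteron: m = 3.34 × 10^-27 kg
The wavelength decreases by a factor of 10.

Using λ = h/(mv):

Initial wavelength: λ₁ = h/(mv₁) = 5.36 × 10^-13 m
Final wavelength: λ₂ = h/(mv₂) = 5.36 × 10^-14 m

Since λ ∝ 1/v, when velocity increases by a factor of 10, the wavelength decreases by a factor of 10.

λ₂/λ₁ = v₁/v₂ = 1/10

The wavelength decreases by a factor of 10.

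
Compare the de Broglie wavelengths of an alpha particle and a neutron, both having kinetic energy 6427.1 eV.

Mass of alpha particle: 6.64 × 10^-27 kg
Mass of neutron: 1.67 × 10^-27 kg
The neutron has the longer wavelength.

Using λ = h/√(2mKE):

For alpha particle: λ₁ = h/√(2m₁KE) = 1.79 × 10^-13 m
For neutron: λ₂ = h/√(2m₂KE) = 3.57 × 10^-13 m

Since λ ∝ 1/√m at constant kinetic energy, the lighter particle has the longer wavelength.

The neutron has the longer de Broglie wavelength.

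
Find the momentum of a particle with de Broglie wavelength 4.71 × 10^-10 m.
1.41 × 10^-24 kg·m/s

From the de Broglie relation λ = h/p, we solve for p:

p = h/λ
p = (6.626 × 10^-34 J·s) / (4.71 × 10^-10 m)
p = 1.41 × 10^-24 kg·m/s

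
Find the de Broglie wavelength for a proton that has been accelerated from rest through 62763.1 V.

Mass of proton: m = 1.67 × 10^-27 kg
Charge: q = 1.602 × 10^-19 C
1.14 × 10^-13 m

When a particle is accelerated through voltage V, it gains kinetic energy KE = qV.

The de Broglie wavelength is then λ = h/√(2mqV):

λ = h/√(2mqV)
λ = (6.626 × 10^-34 J·s) / √(2 × 1.67 × 10^-27 kg × 1.602 × 10^-19 C × 62763.1 V)
λ = 1.14 × 10^-13 m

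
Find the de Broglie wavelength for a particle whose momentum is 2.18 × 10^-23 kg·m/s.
3.04 × 10^-11 m

Using the de Broglie relation λ = h/p:

λ = h/p
λ = (6.626 × 10^-34 J·s) / (2.18 × 10^-23 kg·m/s)
λ = 3.04 × 10^-11 m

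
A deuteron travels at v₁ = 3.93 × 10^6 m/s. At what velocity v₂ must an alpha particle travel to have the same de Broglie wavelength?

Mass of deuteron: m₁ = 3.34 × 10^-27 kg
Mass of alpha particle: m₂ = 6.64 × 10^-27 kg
v₂ = 1.98 × 10^6 m/s

For equal de Broglie wavelengths: λ₁ = λ₂

h/(m₁v₁) = h/(m₂v₂)
m₁v₁ = m₂v₂
v₂ = v₁ · (m₁/m₂)

v₂ = 3.93 × 10^6 m/s × (3.34 × 10^-27 kg / 6.64 × 10^-27 kg)
v₂ = 1.98 × 10^6 m/s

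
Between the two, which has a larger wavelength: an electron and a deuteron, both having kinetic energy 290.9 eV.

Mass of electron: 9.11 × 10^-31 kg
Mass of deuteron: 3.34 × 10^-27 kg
The electron has the longer wavelength.

Using λ = h/√(2mKE):

For electron: λ₁ = h/√(2m₁KE) = 7.19 × 10^-11 m
For deuteron: λ₂ = h/√(2m₂KE) = 1.19 × 10^-12 m

Since λ ∝ 1/√m at constant kinetic energy, the lighter particle has the longer wavelength.

The electron has the longer de Broglie wavelength.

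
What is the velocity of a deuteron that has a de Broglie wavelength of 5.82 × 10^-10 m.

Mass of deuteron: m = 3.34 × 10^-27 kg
3.41 × 10^2 m/s

From the de Broglie relation λ = h/(mv), we solve for v:

v = h/(mλ)
v = (6.626 × 10^-34 J·s) / (3.34 × 10^-27 kg × 5.82 × 10^-10 m)
v = 3.41 × 10^2 m/s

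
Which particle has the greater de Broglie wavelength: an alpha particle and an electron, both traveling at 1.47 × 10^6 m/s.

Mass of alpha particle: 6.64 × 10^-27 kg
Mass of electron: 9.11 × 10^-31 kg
The electron has the longer wavelength.

Using λ = h/(mv), since both particles have the same velocity, the wavelength depends only on mass.

For alpha particle: λ₁ = h/(m₁v) = 6.79 × 10^-14 m
For electron: λ₂ = h/(m₂v) = 4.95 × 10^-10 m

Since λ ∝ 1/m at constant velocity, the lighter particle has the longer wavelength.

The electron has the longer de Broglie wavelength.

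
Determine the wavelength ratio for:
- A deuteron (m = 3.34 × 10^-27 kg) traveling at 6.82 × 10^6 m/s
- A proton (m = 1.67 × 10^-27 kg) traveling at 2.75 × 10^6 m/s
λ₁/λ₂ = 0.202

Using λ = h/(mv):

λ₁ = h/(m₁v₁) = 2.91 × 10^-14 m
λ₂ = h/(m₂v₂) = 1.44 × 10^-13 m

Ratio λ₁/λ₂ = (m₂v₂)/(m₁v₁)
         = (1.67 × 10^-27 kg × 2.75 × 10^6 m/s) / (3.34 × 10^-27 kg × 6.82 × 10^6 m/s)
         = 0.202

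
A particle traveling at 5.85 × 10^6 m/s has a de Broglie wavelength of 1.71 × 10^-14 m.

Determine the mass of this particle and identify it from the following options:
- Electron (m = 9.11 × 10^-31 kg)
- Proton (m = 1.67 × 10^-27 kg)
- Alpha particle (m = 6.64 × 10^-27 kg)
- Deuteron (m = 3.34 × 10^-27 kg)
The particle is an alpha particle.

From λ = h/(mv), solve for mass:

m = h/(λv)
m = (6.626 × 10^-34 J·s) / (1.71 × 10^-14 m × 5.85 × 10^6 m/s)
m = 6.62 × 10^-27 kg

Comparing with the listed masses, this is closest to an alpha particle.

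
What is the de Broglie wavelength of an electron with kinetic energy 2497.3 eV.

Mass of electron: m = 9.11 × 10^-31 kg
2.45 × 10^-11 m

Using λ = h/√(2mKE):

First convert KE to Joules: KE = 2497.3 eV = 4.001 × 10^-16 J

λ = h/√(2mKE)
λ = (6.626 × 10^-34 J·s) / √(2 × 9.11 × 10^-31 kg × 4.001 × 10^-16 J)
λ = 2.45 × 10^-11 m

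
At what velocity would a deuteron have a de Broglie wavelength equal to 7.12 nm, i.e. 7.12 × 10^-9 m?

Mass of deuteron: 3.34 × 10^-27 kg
2.79 × 10^1 m/s

From λ = h/(mv), solve for v:

v = h/(mλ)
v = (6.626 × 10^-34 J·s) / (3.34 × 10^-27 kg × 7.12 × 10^-9 m)
v = 2.79 × 10^1 m/s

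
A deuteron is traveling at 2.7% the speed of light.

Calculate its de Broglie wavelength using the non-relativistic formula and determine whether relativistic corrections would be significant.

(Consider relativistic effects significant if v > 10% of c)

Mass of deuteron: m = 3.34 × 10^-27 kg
No, relativistic corrections are not needed.

Using the non-relativistic de Broglie formula λ = h/(mv):

v = 2.7% × c = 8.094 × 10^6 m/s

λ = h/(mv)
λ = (6.626 × 10^-34 J·s) / (3.34 × 10^-27 kg × 8.094 × 10^6 m/s)
λ = 2.45 × 10^-14 m

Since v = 2.7% of c < 10% of c, relativistic corrections are NOT significant and this non-relativistic result is a good approximation.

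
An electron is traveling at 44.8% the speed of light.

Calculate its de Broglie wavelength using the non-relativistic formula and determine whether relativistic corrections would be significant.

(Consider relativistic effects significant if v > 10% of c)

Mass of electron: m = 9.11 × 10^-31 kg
Yes, relativistic corrections are needed.

Using the non-relativistic de Broglie formula λ = h/(mv):

v = 44.8% × c = 1.343 × 10^8 m/s

λ = h/(mv)
λ = (6.626 × 10^-34 J·s) / (9.11 × 10^-31 kg × 1.343 × 10^8 m/s)
λ = 5.42 × 10^-12 m

Since v = 44.8% of c > 10% of c, relativistic corrections ARE significant and the actual wavelength would differ from this non-relativistic estimate.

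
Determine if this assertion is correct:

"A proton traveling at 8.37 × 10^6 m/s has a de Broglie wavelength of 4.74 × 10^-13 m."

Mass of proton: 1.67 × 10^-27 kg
False

The claim is incorrect.

Using λ = h/(mv):
λ = (6.626 × 10^-34 J·s) / (1.67 × 10^-27 kg × 8.37 × 10^6 m/s)
λ = 4.74 × 10^-14 m

The actual wavelength differs from the claimed 4.74 × 10^-13 m.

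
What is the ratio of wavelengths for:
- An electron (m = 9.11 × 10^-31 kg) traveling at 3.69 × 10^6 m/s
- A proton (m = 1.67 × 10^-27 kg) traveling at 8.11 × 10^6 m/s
λ₁/λ₂ = 4.03 × 10^3

Using λ = h/(mv):

λ₁ = h/(m₁v₁) = 1.97 × 10^-10 m
λ₂ = h/(m₂v₂) = 4.89 × 10^-14 m

Ratio λ₁/λ₂ = (m₂v₂)/(m₁v₁)
         = (1.67 × 10^-27 kg × 8.11 × 10^6 m/s) / (9.11 × 10^-31 kg × 3.69 × 10^6 m/s)
         = 4.03 × 10^3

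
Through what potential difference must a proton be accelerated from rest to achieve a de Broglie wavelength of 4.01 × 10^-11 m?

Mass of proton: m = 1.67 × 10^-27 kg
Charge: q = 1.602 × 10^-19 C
5.10 × 10^-1 V

From λ = h/√(2mqV), we solve for V:

λ² = h²/(2mqV)
V = h²/(2mqλ²)
V = (6.626 × 10^-34 J·s)² / (2 × 1.67 × 10^-27 kg × 1.602 × 10^-19 C × (4.01 × 10^-11 m)²)
V = 5.10 × 10^-1 V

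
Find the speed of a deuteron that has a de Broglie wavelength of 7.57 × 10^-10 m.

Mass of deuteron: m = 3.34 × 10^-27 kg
2.62 × 10^2 m/s

From the de Broglie relation λ = h/(mv), we solve for v:

v = h/(mλ)
v = (6.626 × 10^-34 J·s) / (3.34 × 10^-27 kg × 7.57 × 10^-10 m)
v = 2.62 × 10^2 m/s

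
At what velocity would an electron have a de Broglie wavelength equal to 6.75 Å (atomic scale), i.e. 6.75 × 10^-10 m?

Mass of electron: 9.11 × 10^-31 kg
1.08 × 10^6 m/s

From λ = h/(mv), solve for v:

v = h/(mλ)
v = (6.626 × 10^-34 J·s) / (9.11 × 10^-31 kg × 6.75 × 10^-10 m)
v = 1.08 × 10^6 m/s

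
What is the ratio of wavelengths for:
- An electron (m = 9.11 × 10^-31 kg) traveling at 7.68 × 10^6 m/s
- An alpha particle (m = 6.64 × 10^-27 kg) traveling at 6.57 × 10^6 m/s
λ₁/λ₂ = 6.24 × 10^3

Using λ = h/(mv):

λ₁ = h/(m₁v₁) = 9.47 × 10^-11 m
λ₂ = h/(m₂v₂) = 1.52 × 10^-14 m

Ratio λ₁/λ₂ = (m₂v₂)/(m₁v₁)
         = (6.64 × 10^-27 kg × 6.57 × 10^6 m/s) / (9.11 × 10^-31 kg × 7.68 × 10^6 m/s)
         = 6.24 × 10^3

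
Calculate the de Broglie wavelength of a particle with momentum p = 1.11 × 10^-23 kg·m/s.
5.97 × 10^-11 m

Using the de Broglie relation λ = h/p:

λ = h/p
λ = (6.626 × 10^-34 J·s) / (1.11 × 10^-23 kg·m/s)
λ = 5.97 × 10^-11 m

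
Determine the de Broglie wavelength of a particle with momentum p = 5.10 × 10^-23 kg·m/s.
1.30 × 10^-11 m

Using the de Broglie relation λ = h/p:

λ = h/p
λ = (6.626 × 10^-34 J·s) / (5.10 × 10^-23 kg·m/s)
λ = 1.30 × 10^-11 m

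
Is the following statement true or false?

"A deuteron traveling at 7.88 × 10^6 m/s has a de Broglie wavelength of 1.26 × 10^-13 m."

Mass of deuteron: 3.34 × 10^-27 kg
False

The claim is incorrect.

Using λ = h/(mv):
λ = (6.626 × 10^-34 J·s) / (3.34 × 10^-27 kg × 7.88 × 10^6 m/s)
λ = 2.52 × 10^-14 m

The actual wavelength differs from the claimed 1.26 × 10^-13 m.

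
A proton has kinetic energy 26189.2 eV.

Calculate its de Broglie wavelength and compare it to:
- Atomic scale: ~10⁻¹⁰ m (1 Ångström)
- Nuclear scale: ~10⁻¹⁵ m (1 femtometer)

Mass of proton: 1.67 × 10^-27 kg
λ = 1.77 × 10^-13 m, which is between nuclear and atomic scales.

Using λ = h/√(2mKE):

KE = 26189.2 eV = 4.196 × 10^-15 J

λ = h/√(2mKE)
λ = (6.626 × 10^-34 J·s) / √(2 × 1.67 × 10^-27 kg × 4.196 × 10^-15 J)
λ = 1.77 × 10^-13 m

Comparison:
- Atomic scale (10⁻¹⁰ m): λ is 0.0018× this size
- Nuclear scale (10⁻¹⁵ m): λ is 1.8e+02× this size

The wavelength is between nuclear and atomic scales.

This wavelength is appropriate for probing atomic structure but too large for nuclear physics experiments.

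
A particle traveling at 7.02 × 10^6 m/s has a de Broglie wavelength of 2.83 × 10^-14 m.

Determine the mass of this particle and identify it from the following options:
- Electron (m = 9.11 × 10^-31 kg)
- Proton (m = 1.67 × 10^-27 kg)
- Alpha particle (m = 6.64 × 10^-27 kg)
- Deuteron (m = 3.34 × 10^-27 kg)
The particle is a deuteron.

From λ = h/(mv), solve for mass:

m = h/(λv)
m = (6.626 × 10^-34 J·s) / (2.83 × 10^-14 m × 7.02 × 10^6 m/s)
m = 3.34 × 10^-27 kg

Comparing with the listed masses, this is closest to a deuteron.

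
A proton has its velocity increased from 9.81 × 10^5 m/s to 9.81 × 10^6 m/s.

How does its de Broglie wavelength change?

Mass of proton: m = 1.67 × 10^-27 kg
The wavelength decreases by a factor of 10.

Using λ = h/(mv):

Initial wavelength: λ₁ = h/(mv₁) = 4.04 × 10^-13 m
Final wavelength: λ₂ = h/(mv₂) = 4.04 × 10^-14 m

Since λ ∝ 1/v, when velocity increases by a factor of 10, the wavelength decreases by a factor of 10.

λ₂/λ₁ = v₁/v₂ = 1/10

The wavelength decreases by a factor of 10.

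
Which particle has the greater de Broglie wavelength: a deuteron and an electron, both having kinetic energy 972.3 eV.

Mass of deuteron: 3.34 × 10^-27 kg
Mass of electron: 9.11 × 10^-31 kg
The electron has the longer wavelength.

Using λ = h/√(2mKE):

For deuteron: λ₁ = h/√(2m₁KE) = 6.50 × 10^-13 m
For electron: λ₂ = h/√(2m₂KE) = 3.93 × 10^-11 m

Since λ ∝ 1/√m at constant kinetic energy, the lighter particle has the longer wavelength.

The electron has the longer de Broglie wavelength.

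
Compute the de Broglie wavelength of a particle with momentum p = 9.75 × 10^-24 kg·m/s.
6.80 × 10^-11 m

Using the de Broglie relation λ = h/p:

λ = h/p
λ = (6.626 × 10^-34 J·s) / (9.75 × 10^-24 kg·m/s)
λ = 6.80 × 10^-11 m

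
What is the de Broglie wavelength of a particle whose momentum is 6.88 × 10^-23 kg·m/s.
9.63 × 10^-12 m

Using the de Broglie relation λ = h/p:

λ = h/p
λ = (6.626 × 10^-34 J·s) / (6.88 × 10^-23 kg·m/s)
λ = 9.63 × 10^-12 m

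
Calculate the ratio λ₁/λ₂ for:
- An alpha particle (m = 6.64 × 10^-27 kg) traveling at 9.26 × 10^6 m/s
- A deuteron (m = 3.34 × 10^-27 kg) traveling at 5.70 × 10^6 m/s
λ₁/λ₂ = 0.310

Using λ = h/(mv):

λ₁ = h/(m₁v₁) = 1.08 × 10^-14 m
λ₂ = h/(m₂v₂) = 3.48 × 10^-14 m

Ratio λ₁/λ₂ = (m₂v₂)/(m₁v₁)
         = (3.34 × 10^-27 kg × 5.70 × 10^6 m/s) / (6.64 × 10^-27 kg × 9.26 × 10^6 m/s)
         = 0.310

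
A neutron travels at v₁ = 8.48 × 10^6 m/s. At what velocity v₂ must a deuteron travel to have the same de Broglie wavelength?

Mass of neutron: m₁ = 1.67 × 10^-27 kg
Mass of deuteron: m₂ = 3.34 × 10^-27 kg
v₂ = 4.24 × 10^6 m/s

For equal de Broglie wavelengths: λ₁ = λ₂

h/(m₁v₁) = h/(m₂v₂)
m₁v₁ = m₂v₂
v₂ = v₁ · (m₁/m₂)

v₂ = 8.48 × 10^6 m/s × (1.67 × 10^-27 kg / 3.34 × 10^-27 kg)
v₂ = 4.24 × 10^6 m/s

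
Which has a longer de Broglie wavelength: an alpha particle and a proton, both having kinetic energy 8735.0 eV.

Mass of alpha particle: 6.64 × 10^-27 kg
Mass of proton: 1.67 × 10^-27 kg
The proton has the longer wavelength.

Using λ = h/√(2mKE):

For alpha particle: λ₁ = h/√(2m₁KE) = 1.54 × 10^-13 m
For proton: λ₂ = h/√(2m₂KE) = 3.06 × 10^-13 m

Since λ ∝ 1/√m at constant kinetic energy, the lighter particle has the longer wavelength.

The proton has the longer de Broglie wavelength.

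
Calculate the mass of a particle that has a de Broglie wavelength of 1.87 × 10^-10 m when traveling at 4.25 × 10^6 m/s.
8.34 × 10^-31 kg

From the de Broglie relation λ = h/(mv), we solve for m:

m = h/(λv)
m = (6.626 × 10^-34 J·s) / (1.87 × 10^-10 m × 4.25 × 10^6 m/s)
m = 8.34 × 10^-31 kg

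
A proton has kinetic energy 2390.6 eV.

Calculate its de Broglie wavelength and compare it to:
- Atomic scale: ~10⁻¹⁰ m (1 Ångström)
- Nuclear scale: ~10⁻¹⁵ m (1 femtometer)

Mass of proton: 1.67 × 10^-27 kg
λ = 5.86 × 10^-13 m, which is between nuclear and atomic scales.

Using λ = h/√(2mKE):

KE = 2390.6 eV = 3.830 × 10^-16 J

λ = h/√(2mKE)
λ = (6.626 × 10^-34 J·s) / √(2 × 1.67 × 10^-27 kg × 3.830 × 10^-16 J)
λ = 5.86 × 10^-13 m

Comparison:
- Atomic scale (10⁻¹⁰ m): λ is 0.0059× this size
- Nuclear scale (10⁻¹⁵ m): λ is 5.9e+02× this size

The wavelength is between nuclear and atomic scales.

This wavelength is appropriate for probing atomic structure but too large for nuclear physics experiments.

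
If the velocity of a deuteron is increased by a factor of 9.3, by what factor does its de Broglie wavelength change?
The wavelength decreases by a factor of 9.3.

From λ = h/(mv), the wavelength is inversely proportional to velocity:

λ ∝ 1/v

If v → 9.3v, then λ → λ/9.3

When velocity is increased by a factor of 9.3, the wavelength decreases by a factor of 9.3.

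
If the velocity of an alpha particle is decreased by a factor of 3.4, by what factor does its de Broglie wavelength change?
The wavelength increases by a factor of 3.4.

From λ = h/(mv), the wavelength is inversely proportional to velocity:

λ ∝ 1/v

If v → v/3.4, then λ → 3.4λ

When velocity is decreased by a factor of 3.4, the wavelength increases by a factor of 3.4.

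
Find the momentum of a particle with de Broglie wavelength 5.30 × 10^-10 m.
1.25 × 10^-24 kg·m/s

From the de Broglie relation λ = h/p, we solve for p:

p = h/λ
p = (6.626 × 10^-34 J·s) / (5.30 × 10^-10 m)
p = 1.25 × 10^-24 kg·m/s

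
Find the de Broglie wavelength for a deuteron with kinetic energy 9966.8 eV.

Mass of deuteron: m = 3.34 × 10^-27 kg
2.03 × 10^-13 m

Using λ = h/√(2mKE):

First convert KE to Joules: KE = 9966.8 eV = 1.597 × 10^-15 J

λ = h/√(2mKE)
λ = (6.626 × 10^-34 J·s) / √(2 × 3.34 × 10^-27 kg × 1.597 × 10^-15 J)
λ = 2.03 × 10^-13 m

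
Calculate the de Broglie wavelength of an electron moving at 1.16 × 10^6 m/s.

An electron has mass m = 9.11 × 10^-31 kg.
6.27 × 10^-10 m

Using the de Broglie relation λ = h/(mv):

λ = h/(mv)
λ = (6.626 × 10^-34 J·s) / (9.11 × 10^-31 kg × 1.16 × 10^6 m/s)
λ = 6.27 × 10^-10 m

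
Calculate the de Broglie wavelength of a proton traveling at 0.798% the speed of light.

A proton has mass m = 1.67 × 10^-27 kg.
1.66 × 10^-13 m

Using the de Broglie relation λ = h/(mv):

v = 0.798% × c = 2.392 × 10^6 m/s

λ = h/(mv)
λ = (6.626 × 10^-34 J·s) / (1.67 × 10^-27 kg × 2.392 × 10^6 m/s)
λ = 1.66 × 10^-13 m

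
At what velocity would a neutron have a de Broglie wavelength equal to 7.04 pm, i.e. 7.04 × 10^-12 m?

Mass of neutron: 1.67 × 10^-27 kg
5.64 × 10^4 m/s

From λ = h/(mv), solve for v:

v = h/(mλ)
v = (6.626 × 10^-34 J·s) / (1.67 × 10^-27 kg × 7.04 × 10^-12 m)
v = 5.64 × 10^4 m/s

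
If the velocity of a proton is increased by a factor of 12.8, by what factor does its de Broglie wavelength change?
The wavelength decreases by a factor of 12.8.

From λ = h/(mv), the wavelength is inversely proportional to velocity:

λ ∝ 1/v

If v → 12.8v, then λ → λ/12.8

When velocity is increased by a factor of 12.8, the wavelength decreases by a factor of 12.8.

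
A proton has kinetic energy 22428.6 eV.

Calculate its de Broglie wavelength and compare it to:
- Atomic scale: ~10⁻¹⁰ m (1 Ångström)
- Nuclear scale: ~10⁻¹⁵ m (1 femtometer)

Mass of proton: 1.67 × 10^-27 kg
λ = 1.91 × 10^-13 m, which is between nuclear and atomic scales.

Using λ = h/√(2mKE):

KE = 22428.6 eV = 3.593 × 10^-15 J

λ = h/√(2mKE)
λ = (6.626 × 10^-34 J·s) / √(2 × 1.67 × 10^-27 kg × 3.593 × 10^-15 J)
λ = 1.91 × 10^-13 m

Comparison:
- Atomic scale (10⁻¹⁰ m): λ is 0.0019× this size
- Nuclear scale (10⁻¹⁵ m): λ is 1.9e+02× this size

The wavelength is between nuclear and atomic scales.

This wavelength is appropriate for probing atomic structure but too large for nuclear physics experiments.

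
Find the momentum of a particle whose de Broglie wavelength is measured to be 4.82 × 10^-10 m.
1.37 × 10^-24 kg·m/s

From the de Broglie relation λ = h/p, we solve for p:

p = h/λ
p = (6.626 × 10^-34 J·s) / (4.82 × 10^-10 m)
p = 1.37 × 10^-24 kg·m/s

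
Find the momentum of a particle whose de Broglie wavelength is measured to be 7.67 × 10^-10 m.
8.64 × 10^-25 kg·m/s

From the de Broglie relation λ = h/p, we solve for p:

p = h/λ
p = (6.626 × 10^-34 J·s) / (7.67 × 10^-10 m)
p = 8.64 × 10^-25 kg·m/s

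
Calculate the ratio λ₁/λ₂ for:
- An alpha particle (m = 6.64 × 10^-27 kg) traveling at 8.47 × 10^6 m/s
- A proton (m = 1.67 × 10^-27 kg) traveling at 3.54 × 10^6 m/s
λ₁/λ₂ = 0.105

Using λ = h/(mv):

λ₁ = h/(m₁v₁) = 1.18 × 10^-14 m
λ₂ = h/(m₂v₂) = 1.12 × 10^-13 m

Ratio λ₁/λ₂ = (m₂v₂)/(m₁v₁)
         = (1.67 × 10^-27 kg × 3.54 × 10^6 m/s) / (6.64 × 10^-27 kg × 8.47 × 10^6 m/s)
         = 0.105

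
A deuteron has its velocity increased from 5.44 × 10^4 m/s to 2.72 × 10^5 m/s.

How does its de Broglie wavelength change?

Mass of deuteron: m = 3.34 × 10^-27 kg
The wavelength decreases by a factor of 5.

Using λ = h/(mv):

Initial wavelength: λ₁ = h/(mv₁) = 3.65 × 10^-12 m
Final wavelength: λ₂ = h/(mv₂) = 7.29 × 10^-13 m

Since λ ∝ 1/v, when velocity increases by a factor of 5, the wavelength decreases by a factor of 5.

λ₂/λ₁ = v₁/v₂ = 1/5

The wavelength decreases by a factor of 5.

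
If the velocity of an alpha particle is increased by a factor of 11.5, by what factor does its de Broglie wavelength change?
The wavelength decreases by a factor of 11.5.

From λ = h/(mv), the wavelength is inversely proportional to velocity:

λ ∝ 1/v

If v → 11.5v, then λ → λ/11.5

When velocity is increased by a factor of 11.5, the wavelength decreases by a factor of 11.5.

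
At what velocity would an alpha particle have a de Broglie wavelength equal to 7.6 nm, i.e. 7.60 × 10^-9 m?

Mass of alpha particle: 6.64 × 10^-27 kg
1.31 × 10^1 m/s

From λ = h/(mv), solve for v:

v = h/(mλ)
v = (6.626 × 10^-34 J·s) / (6.64 × 10^-27 kg × 7.60 × 10^-9 m)
v = 1.31 × 10^1 m/s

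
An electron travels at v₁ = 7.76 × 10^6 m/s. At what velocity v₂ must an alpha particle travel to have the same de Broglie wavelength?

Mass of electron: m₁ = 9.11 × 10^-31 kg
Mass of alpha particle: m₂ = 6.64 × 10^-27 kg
v₂ = 1.06 × 10^3 m/s

For equal de Broglie wavelengths: λ₁ = λ₂

h/(m₁v₁) = h/(m₂v₂)
m₁v₁ = m₂v₂
v₂ = v₁ · (m₁/m₂)

v₂ = 7.76 × 10^6 m/s × (9.11 × 10^-31 kg / 6.64 × 10^-27 kg)
v₂ = 1.06 × 10^3 m/s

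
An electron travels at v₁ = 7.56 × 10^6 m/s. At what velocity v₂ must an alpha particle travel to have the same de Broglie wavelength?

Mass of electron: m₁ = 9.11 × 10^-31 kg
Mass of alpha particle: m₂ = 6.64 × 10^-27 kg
v₂ = 1.04 × 10^3 m/s

For equal de Broglie wavelengths: λ₁ = λ₂

h/(m₁v₁) = h/(m₂v₂)
m₁v₁ = m₂v₂
v₂ = v₁ · (m₁/m₂)

v₂ = 7.56 × 10^6 m/s × (9.11 × 10^-31 kg / 6.64 × 10^-27 kg)
v₂ = 1.04 × 10^3 m/s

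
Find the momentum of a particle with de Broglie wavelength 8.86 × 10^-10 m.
7.48 × 10^-25 kg·m/s

From the de Broglie relation λ = h/p, we solve for p:

p = h/λ
p = (6.626 × 10^-34 J·s) / (8.86 × 10^-10 m)
p = 7.48 × 10^-25 kg·m/s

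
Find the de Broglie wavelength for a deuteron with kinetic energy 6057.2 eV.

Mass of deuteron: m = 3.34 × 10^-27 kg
2.60 × 10^-13 m

Using λ = h/√(2mKE):

First convert KE to Joules: KE = 6057.2 eV = 9.705 × 10^-16 J

λ = h/√(2mKE)
λ = (6.626 × 10^-34 J·s) / √(2 × 3.34 × 10^-27 kg × 9.705 × 10^-16 J)
λ = 2.60 × 10^-13 m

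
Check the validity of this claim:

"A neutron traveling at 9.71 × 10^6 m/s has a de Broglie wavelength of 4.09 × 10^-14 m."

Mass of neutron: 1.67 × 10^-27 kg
True

The claim is correct.

Using λ = h/(mv):
λ = (6.626 × 10^-34 J·s) / (1.67 × 10^-27 kg × 9.71 × 10^6 m/s)
λ = 4.09 × 10^-14 m

This matches the claimed value.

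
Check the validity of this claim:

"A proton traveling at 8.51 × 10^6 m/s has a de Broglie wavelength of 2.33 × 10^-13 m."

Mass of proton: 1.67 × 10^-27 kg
False

The claim is incorrect.

Using λ = h/(mv):
λ = (6.626 × 10^-34 J·s) / (1.67 × 10^-27 kg × 8.51 × 10^6 m/s)
λ = 4.66 × 10^-14 m

The actual wavelength differs from the claimed 2.33 × 10^-13 m.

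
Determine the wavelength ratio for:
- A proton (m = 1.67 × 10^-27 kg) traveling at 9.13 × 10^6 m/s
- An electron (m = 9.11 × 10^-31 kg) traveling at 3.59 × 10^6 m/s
λ₁/λ₂ = 2.14 × 10^-4

Using λ = h/(mv):

λ₁ = h/(m₁v₁) = 4.35 × 10^-14 m
λ₂ = h/(m₂v₂) = 2.03 × 10^-10 m

Ratio λ₁/λ₂ = (m₂v₂)/(m₁v₁)
         = (9.11 × 10^-31 kg × 3.59 × 10^6 m/s) / (1.67 × 10^-27 kg × 9.13 × 10^6 m/s)
         = 2.14 × 10^-4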